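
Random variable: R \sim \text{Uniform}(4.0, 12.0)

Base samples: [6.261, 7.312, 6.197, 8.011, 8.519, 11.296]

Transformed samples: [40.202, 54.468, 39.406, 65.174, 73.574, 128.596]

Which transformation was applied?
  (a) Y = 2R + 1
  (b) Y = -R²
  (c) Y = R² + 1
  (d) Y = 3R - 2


Checking option (c) Y = R² + 1:
  R = 6.261 -> Y = 40.202 ✓
  R = 7.312 -> Y = 54.468 ✓
  R = 6.197 -> Y = 39.406 ✓
All samples match this transformation.

(c) R² + 1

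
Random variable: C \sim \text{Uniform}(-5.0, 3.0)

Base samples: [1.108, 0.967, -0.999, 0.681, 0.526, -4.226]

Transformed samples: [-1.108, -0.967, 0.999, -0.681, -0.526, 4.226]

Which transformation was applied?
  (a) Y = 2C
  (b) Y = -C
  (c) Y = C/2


Checking option (b) Y = -C:
  C = 1.108 -> Y = -1.108 ✓
  C = 0.967 -> Y = -0.967 ✓
  C = -0.999 -> Y = 0.999 ✓
All samples match this transformation.

(b) -C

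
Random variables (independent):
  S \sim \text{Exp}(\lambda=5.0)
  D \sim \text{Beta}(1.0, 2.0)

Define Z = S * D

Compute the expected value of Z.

For independent RVs: E[XY] = E[X]*E[Y]
E[S] = 0.2
E[D] = 0.33333333
E[Z] = 0.2 * 0.33333333 = 0.066666667

0.066666667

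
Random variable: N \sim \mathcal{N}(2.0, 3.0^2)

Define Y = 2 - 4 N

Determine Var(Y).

For Y = aN + b: Var(Y) = a² * Var(N)
Var(N) = 3.0^2 = 9
Var(Y) = (-4)² * 9 = 16 * 9 = 144

144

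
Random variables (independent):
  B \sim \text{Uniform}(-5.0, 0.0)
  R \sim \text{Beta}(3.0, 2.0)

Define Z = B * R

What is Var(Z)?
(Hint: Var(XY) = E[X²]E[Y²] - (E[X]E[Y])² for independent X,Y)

Var(XY) = E[X²]E[Y²] - (E[X]E[Y])²
E[B] = -2.5, Var(B) = 2.0833333
E[R] = 0.6, Var(R) = 0.04
E[B²] = 2.0833333 + (-2.5)² = 8.3333333
E[R²] = 0.04 + 0.6² = 0.4
Var(Z) = 8.3333333*0.4 - (-2.5*0.6)²
= 3.3333333 - 2.25 = 1.0833333

1.0833333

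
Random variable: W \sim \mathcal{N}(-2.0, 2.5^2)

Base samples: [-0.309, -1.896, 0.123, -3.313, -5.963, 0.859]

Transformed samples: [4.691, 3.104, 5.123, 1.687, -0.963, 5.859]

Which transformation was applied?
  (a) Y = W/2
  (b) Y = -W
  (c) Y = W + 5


Checking option (c) Y = W + 5:
  W = -0.309 -> Y = 4.691 ✓
  W = -1.896 -> Y = 3.104 ✓
  W = 0.123 -> Y = 5.123 ✓
All samples match this transformation.

(c) W + 5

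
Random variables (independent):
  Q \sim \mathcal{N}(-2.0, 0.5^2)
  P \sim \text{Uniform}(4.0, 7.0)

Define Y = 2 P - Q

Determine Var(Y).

For independent RVs: Var(aX + bY) = a²Var(X) + b²Var(Y)
Var(Q) = 0.25
Var(P) = 0.75
Var(Y) = (-1)²*0.25 + 2²*0.75
= 1*0.25 + 4*0.75 = 3.25

3.25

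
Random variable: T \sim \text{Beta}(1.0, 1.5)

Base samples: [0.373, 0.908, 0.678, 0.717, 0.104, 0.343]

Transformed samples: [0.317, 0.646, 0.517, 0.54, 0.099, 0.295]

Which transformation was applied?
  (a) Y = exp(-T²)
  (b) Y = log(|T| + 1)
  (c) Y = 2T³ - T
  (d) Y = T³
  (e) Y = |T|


Checking option (b) Y = log(|T| + 1):
  T = 0.373 -> Y = 0.317 ✓
  T = 0.908 -> Y = 0.646 ✓
  T = 0.678 -> Y = 0.517 ✓
All samples match this transformation.

(b) log(|T| + 1)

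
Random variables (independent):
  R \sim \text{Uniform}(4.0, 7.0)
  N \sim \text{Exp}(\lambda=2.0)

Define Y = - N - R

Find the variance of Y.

For independent RVs: Var(aX + bY) = a²Var(X) + b²Var(Y)
Var(R) = 0.75
Var(N) = 0.25
Var(Y) = (-1)²*0.75 + (-1)²*0.25
= 1*0.75 + 1*0.25 = 1

1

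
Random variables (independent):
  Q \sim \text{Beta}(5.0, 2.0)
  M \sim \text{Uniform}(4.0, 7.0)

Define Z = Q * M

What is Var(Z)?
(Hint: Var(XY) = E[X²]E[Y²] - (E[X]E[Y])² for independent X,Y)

Var(XY) = E[X²]E[Y²] - (E[X]E[Y])²
E[Q] = 0.71428571, Var(Q) = 0.025510204
E[M] = 5.5, Var(M) = 0.75
E[Q²] = 0.025510204 + 0.71428571² = 0.53571429
E[M²] = 0.75 + 5.5² = 31
Var(Z) = 0.53571429*31 - (0.71428571*5.5)²
= 16.607143 - 15.433673 = 1.1734694

1.1734694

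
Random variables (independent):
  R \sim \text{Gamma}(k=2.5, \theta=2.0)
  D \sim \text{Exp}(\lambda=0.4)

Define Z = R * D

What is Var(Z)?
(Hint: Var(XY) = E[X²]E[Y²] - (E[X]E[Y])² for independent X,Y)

Var(XY) = E[X²]E[Y²] - (E[X]E[Y])²
E[R] = 5, Var(R) = 10
E[D] = 2.5, Var(D) = 6.25
E[R²] = 10 + 5² = 35
E[D²] = 6.25 + 2.5² = 12.5
Var(Z) = 35*12.5 - (5*2.5)²
= 437.5 - 156.25 = 281.25

281.25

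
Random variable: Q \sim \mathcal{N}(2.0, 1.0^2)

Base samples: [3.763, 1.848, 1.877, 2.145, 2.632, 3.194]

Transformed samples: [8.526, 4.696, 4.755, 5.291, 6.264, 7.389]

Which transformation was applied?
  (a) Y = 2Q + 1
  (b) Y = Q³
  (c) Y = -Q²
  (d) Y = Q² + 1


Checking option (a) Y = 2Q + 1:
  Q = 3.763 -> Y = 8.526 ✓
  Q = 1.848 -> Y = 4.696 ✓
  Q = 1.877 -> Y = 4.755 ✓
All samples match this transformation.

(a) 2Q + 1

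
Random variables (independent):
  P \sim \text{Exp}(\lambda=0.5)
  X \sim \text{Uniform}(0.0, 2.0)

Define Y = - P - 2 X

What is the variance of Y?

For independent RVs: Var(aX + bY) = a²Var(X) + b²Var(Y)
Var(P) = 4
Var(X) = 0.33333333
Var(Y) = (-1)²*4 + (-2)²*0.33333333
= 1*4 + 4*0.33333333 = 5.3333333

5.3333333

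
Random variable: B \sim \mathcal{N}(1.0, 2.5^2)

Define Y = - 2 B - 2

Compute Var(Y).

For Y = aB + b: Var(Y) = a² * Var(B)
Var(B) = 2.5^2 = 6.25
Var(Y) = (-2)² * 6.25 = 4 * 6.25 = 25

25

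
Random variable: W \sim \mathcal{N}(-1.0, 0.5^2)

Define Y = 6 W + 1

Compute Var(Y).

For Y = aW + b: Var(Y) = a² * Var(W)
Var(W) = 0.5^2 = 0.25
Var(Y) = 6² * 0.25 = 36 * 0.25 = 9

9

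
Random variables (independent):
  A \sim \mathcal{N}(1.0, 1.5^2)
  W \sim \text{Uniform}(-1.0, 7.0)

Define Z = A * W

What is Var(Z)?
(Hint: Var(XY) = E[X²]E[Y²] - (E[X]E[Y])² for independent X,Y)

Var(XY) = E[X²]E[Y²] - (E[X]E[Y])²
E[A] = 1, Var(A) = 2.25
E[W] = 3, Var(W) = 5.3333333
E[A²] = 2.25 + 1² = 3.25
E[W²] = 5.3333333 + 3² = 14.333333
Var(Z) = 3.25*14.333333 - (1*3)²
= 46.583333 - 9 = 37.583333

37.583333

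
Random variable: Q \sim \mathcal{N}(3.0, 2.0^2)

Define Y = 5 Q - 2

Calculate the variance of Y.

For Y = aQ + b: Var(Y) = a² * Var(Q)
Var(Q) = 2.0^2 = 4
Var(Y) = 5² * 4 = 25 * 4 = 100

100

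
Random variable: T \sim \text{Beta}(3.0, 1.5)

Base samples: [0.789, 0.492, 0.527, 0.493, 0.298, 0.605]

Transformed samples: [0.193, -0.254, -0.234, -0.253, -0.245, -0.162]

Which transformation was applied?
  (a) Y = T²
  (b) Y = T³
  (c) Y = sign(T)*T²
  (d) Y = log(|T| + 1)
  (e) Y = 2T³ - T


Checking option (e) Y = 2T³ - T:
  T = 0.789 -> Y = 0.193 ✓
  T = 0.492 -> Y = -0.254 ✓
  T = 0.527 -> Y = -0.234 ✓
All samples match this transformation.

(e) 2T³ - T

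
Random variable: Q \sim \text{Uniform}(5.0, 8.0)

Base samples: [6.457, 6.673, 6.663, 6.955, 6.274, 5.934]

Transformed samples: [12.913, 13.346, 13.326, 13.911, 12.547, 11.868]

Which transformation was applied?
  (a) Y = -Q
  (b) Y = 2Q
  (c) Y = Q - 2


Checking option (b) Y = 2Q:
  Q = 6.457 -> Y = 12.913 ✓
  Q = 6.673 -> Y = 13.346 ✓
  Q = 6.663 -> Y = 13.326 ✓
All samples match this transformation.

(b) 2Q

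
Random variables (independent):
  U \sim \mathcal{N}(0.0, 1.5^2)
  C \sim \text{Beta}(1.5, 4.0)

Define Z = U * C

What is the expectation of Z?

For independent RVs: E[XY] = E[X]*E[Y]
E[U] = 0
E[C] = 0.27272727
E[Z] = 0 * 0.27272727 = 0

0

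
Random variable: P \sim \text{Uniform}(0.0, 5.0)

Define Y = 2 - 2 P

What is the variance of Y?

For Y = aP + b: Var(Y) = a² * Var(P)
Var(P) = (5 - 0)^2/12 = 2.0833333
Var(Y) = (-2)² * 2.0833333 = 4 * 2.0833333 = 8.3333333

8.3333333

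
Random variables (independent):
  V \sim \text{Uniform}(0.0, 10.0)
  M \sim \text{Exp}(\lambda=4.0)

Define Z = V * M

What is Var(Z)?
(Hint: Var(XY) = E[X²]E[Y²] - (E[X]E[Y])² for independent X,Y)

Var(XY) = E[X²]E[Y²] - (E[X]E[Y])²
E[V] = 5, Var(V) = 8.3333333
E[M] = 0.25, Var(M) = 0.0625
E[V²] = 8.3333333 + 5² = 33.333333
E[M²] = 0.0625 + 0.25² = 0.125
Var(Z) = 33.333333*0.125 - (5*0.25)²
= 4.1666667 - 1.5625 = 2.6041667

2.6041667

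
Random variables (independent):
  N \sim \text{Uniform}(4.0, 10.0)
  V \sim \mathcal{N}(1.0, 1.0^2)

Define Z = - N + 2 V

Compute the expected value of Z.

E[Z] = -1*E[N] + 2*E[V]
E[N] = 7
E[V] = 1
E[Z] = -1*7 + 2*1 = -5

-5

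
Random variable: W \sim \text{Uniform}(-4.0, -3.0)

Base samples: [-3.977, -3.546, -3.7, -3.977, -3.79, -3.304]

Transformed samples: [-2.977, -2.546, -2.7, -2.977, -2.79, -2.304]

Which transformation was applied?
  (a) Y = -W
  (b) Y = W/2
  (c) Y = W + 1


Checking option (c) Y = W + 1:
  W = -3.977 -> Y = -2.977 ✓
  W = -3.546 -> Y = -2.546 ✓
  W = -3.7 -> Y = -2.7 ✓
All samples match this transformation.

(c) W + 1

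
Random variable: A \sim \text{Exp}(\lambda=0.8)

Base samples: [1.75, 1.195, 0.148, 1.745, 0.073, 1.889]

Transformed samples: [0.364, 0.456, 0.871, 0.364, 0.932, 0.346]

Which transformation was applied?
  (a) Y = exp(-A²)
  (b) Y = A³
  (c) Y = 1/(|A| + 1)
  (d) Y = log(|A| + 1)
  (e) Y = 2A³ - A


Checking option (c) Y = 1/(|A| + 1):
  A = 1.75 -> Y = 0.364 ✓
  A = 1.195 -> Y = 0.456 ✓
  A = 0.148 -> Y = 0.871 ✓
All samples match this transformation.

(c) 1/(|A| + 1)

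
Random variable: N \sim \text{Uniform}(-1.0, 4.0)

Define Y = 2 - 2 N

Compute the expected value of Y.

For Y = -2N + 2:
E[Y] = -2 * E[N] + 2
E[N] = (-1 + 4)/2 = 1.5
E[Y] = -2 * 1.5 + 2 = -1

-1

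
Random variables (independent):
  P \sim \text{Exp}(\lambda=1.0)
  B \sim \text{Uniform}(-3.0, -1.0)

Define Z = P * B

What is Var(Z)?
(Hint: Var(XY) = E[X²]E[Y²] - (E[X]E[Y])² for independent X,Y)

Var(XY) = E[X²]E[Y²] - (E[X]E[Y])²
E[P] = 1, Var(P) = 1
E[B] = -2, Var(B) = 0.33333333
E[P²] = 1 + 1² = 2
E[B²] = 0.33333333 + (-2)² = 4.3333333
Var(Z) = 2*4.3333333 - (1*(-2))²
= 8.6666667 - 4 = 4.6666667

4.6666667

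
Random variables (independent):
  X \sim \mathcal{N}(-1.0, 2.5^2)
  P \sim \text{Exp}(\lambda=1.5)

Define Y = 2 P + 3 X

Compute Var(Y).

For independent RVs: Var(aX + bY) = a²Var(X) + b²Var(Y)
Var(X) = 6.25
Var(P) = 0.44444444
Var(Y) = 3²*6.25 + 2²*0.44444444
= 9*6.25 + 4*0.44444444 = 58.027778

58.027778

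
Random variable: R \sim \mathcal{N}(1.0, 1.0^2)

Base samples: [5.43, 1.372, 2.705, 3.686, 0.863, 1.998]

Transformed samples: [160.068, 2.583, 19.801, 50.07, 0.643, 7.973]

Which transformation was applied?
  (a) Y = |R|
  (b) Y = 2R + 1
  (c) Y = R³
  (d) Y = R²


Checking option (c) Y = R³:
  R = 5.43 -> Y = 160.068 ✓
  R = 1.372 -> Y = 2.583 ✓
  R = 2.705 -> Y = 19.801 ✓
All samples match this transformation.

(c) R³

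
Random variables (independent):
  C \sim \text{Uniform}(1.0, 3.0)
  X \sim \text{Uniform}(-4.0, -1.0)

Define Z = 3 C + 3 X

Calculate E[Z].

E[Z] = 3*E[C] + 3*E[X]
E[C] = 2
E[X] = -2.5
E[Z] = 3*2 + 3*(-2.5) = -1.5

-1.5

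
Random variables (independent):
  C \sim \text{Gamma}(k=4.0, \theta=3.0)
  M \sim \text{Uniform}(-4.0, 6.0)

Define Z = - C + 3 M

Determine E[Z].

E[Z] = -1*E[C] + 3*E[M]
E[C] = 12
E[M] = 1
E[Z] = -1*12 + 3*1 = -9

-9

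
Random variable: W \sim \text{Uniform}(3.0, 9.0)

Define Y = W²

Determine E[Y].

Using E[X²] = Var(X) + (E[X])²:
E[W] = 6
Var(W) = (9 - 3)^2/12 = 3
E[W²] = 3 + 6² = 3 + 36 = 39

39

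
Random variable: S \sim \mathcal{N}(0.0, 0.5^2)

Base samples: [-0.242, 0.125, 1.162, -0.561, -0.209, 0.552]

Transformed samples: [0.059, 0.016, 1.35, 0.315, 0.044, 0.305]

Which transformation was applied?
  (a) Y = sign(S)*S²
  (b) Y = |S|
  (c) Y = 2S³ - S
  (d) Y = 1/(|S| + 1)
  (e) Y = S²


Checking option (e) Y = S²:
  S = -0.242 -> Y = 0.059 ✓
  S = 0.125 -> Y = 0.016 ✓
  S = 1.162 -> Y = 1.35 ✓
All samples match this transformation.

(e) S²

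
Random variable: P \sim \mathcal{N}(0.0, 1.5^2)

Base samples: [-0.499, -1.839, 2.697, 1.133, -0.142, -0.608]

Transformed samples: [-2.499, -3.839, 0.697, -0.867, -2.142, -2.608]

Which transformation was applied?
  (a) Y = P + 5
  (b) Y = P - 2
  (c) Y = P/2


Checking option (b) Y = P - 2:
  P = -0.499 -> Y = -2.499 ✓
  P = -1.839 -> Y = -3.839 ✓
  P = 2.697 -> Y = 0.697 ✓
All samples match this transformation.

(b) P - 2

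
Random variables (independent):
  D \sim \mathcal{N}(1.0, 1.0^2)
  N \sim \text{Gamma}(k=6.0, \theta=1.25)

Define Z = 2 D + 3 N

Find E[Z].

E[Z] = 2*E[D] + 3*E[N]
E[D] = 1
E[N] = 7.5
E[Z] = 2*1 + 3*7.5 = 24.5

24.5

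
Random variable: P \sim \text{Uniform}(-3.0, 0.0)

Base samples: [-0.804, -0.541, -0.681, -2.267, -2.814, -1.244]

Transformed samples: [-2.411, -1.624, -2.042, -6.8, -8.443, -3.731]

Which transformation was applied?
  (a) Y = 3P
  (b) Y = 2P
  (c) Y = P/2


Checking option (a) Y = 3P:
  P = -0.804 -> Y = -2.411 ✓
  P = -0.541 -> Y = -1.624 ✓
  P = -0.681 -> Y = -2.042 ✓
All samples match this transformation.

(a) 3P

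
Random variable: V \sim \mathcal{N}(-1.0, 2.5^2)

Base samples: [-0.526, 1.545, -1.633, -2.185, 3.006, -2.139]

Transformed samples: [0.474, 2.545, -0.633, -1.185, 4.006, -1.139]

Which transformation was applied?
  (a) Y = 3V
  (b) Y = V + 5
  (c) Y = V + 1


Checking option (c) Y = V + 1:
  V = -0.526 -> Y = 0.474 ✓
  V = 1.545 -> Y = 2.545 ✓
  V = -1.633 -> Y = -0.633 ✓
All samples match this transformation.

(c) V + 1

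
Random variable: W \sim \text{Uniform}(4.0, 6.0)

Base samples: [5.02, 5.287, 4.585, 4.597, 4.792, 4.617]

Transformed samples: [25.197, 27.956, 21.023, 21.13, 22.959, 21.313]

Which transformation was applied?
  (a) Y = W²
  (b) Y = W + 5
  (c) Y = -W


Checking option (a) Y = W²:
  W = 5.02 -> Y = 25.197 ✓
  W = 5.287 -> Y = 27.956 ✓
  W = 4.585 -> Y = 21.023 ✓
All samples match this transformation.

(a) W²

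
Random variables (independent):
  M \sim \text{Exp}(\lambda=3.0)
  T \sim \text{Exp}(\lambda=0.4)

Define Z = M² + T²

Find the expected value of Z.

E[Z] = E[M²] + E[T²]
E[M²] = Var(M) + E[M]² = 0.11111111 + 0.11111111 = 0.22222222
E[T²] = Var(T) + E[T]² = 6.25 + 6.25 = 12.5
E[Z] = 0.22222222 + 12.5 = 12.722222

12.722222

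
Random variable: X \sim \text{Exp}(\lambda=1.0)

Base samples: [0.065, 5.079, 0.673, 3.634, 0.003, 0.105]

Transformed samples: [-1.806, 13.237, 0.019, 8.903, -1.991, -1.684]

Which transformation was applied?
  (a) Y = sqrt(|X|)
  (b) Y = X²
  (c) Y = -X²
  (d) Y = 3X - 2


Checking option (d) Y = 3X - 2:
  X = 0.065 -> Y = -1.806 ✓
  X = 5.079 -> Y = 13.237 ✓
  X = 0.673 -> Y = 0.019 ✓
All samples match this transformation.

(d) 3X - 2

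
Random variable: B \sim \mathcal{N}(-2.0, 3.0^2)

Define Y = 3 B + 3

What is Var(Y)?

For Y = aB + b: Var(Y) = a² * Var(B)
Var(B) = 3.0^2 = 9
Var(Y) = 3² * 9 = 9 * 9 = 81

81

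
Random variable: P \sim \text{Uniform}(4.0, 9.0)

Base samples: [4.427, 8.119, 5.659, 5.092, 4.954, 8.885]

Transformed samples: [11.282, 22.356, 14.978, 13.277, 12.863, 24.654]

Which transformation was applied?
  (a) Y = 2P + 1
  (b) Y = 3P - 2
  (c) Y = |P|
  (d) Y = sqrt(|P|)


Checking option (b) Y = 3P - 2:
  P = 4.427 -> Y = 11.282 ✓
  P = 8.119 -> Y = 22.356 ✓
  P = 5.659 -> Y = 14.978 ✓
All samples match this transformation.

(b) 3P - 2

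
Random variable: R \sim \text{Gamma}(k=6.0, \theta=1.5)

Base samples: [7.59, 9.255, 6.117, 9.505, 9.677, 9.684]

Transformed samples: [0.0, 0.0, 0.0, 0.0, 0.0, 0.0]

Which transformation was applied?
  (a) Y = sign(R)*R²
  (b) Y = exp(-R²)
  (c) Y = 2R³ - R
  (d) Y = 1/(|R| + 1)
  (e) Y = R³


Checking option (b) Y = exp(-R²):
  R = 7.59 -> Y = 0.0 ✓
  R = 9.255 -> Y = 0.0 ✓
  R = 6.117 -> Y = 0.0 ✓
All samples match this transformation.

(b) exp(-R²)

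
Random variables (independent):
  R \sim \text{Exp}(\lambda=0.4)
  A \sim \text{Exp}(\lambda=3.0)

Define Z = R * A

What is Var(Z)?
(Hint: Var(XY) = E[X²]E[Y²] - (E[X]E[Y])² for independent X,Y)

Var(XY) = E[X²]E[Y²] - (E[X]E[Y])²
E[R] = 2.5, Var(R) = 6.25
E[A] = 0.33333333, Var(A) = 0.11111111
E[R²] = 6.25 + 2.5² = 12.5
E[A²] = 0.11111111 + 0.33333333² = 0.22222222
Var(Z) = 12.5*0.22222222 - (2.5*0.33333333)²
= 2.7777778 - 0.69444444 = 2.0833333

2.0833333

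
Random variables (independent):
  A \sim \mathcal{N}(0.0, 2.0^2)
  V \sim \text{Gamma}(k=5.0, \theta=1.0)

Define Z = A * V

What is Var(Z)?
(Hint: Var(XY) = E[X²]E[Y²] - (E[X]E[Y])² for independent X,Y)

Var(XY) = E[X²]E[Y²] - (E[X]E[Y])²
E[A] = 0, Var(A) = 4
E[V] = 5, Var(V) = 5
E[A²] = 4 + 0² = 4
E[V²] = 5 + 5² = 30
Var(Z) = 4*30 - (0*5)²
= 120 - 0 = 120

120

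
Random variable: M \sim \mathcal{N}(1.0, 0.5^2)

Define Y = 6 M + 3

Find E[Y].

For Y = 6M + 3:
E[Y] = 6 * E[M] + 3
E[M] = 1.0 = 1
E[Y] = 6 * 1 + 3 = 9

9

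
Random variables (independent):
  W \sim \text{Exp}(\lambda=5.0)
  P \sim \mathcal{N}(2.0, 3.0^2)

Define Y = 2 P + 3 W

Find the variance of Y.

For independent RVs: Var(aX + bY) = a²Var(X) + b²Var(Y)
Var(W) = 0.04
Var(P) = 9
Var(Y) = 3²*0.04 + 2²*9
= 9*0.04 + 4*9 = 36.36

36.36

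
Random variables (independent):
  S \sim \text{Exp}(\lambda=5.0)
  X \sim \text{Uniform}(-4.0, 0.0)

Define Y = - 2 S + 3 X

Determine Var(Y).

For independent RVs: Var(aX + bY) = a²Var(X) + b²Var(Y)
Var(S) = 0.04
Var(X) = 1.3333333
Var(Y) = (-2)²*0.04 + 3²*1.3333333
= 4*0.04 + 9*1.3333333 = 12.16

12.16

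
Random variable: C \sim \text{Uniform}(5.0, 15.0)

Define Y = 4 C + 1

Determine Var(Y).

For Y = aC + b: Var(Y) = a² * Var(C)
Var(C) = (15 - 5)^2/12 = 8.3333333
Var(Y) = 4² * 8.3333333 = 16 * 8.3333333 = 133.33333

133.33333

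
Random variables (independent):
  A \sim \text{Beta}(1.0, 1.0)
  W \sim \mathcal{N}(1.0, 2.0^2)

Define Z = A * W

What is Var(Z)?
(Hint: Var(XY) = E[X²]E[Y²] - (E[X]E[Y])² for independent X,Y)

Var(XY) = E[X²]E[Y²] - (E[X]E[Y])²
E[A] = 0.5, Var(A) = 0.083333333
E[W] = 1, Var(W) = 4
E[A²] = 0.083333333 + 0.5² = 0.33333333
E[W²] = 4 + 1² = 5
Var(Z) = 0.33333333*5 - (0.5*1)²
= 1.6666667 - 0.25 = 1.4166667

1.4166667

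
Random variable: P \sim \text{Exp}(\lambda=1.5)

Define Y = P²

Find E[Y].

Using E[X²] = Var(X) + (E[X])²:
E[P] = 0.66666667
Var(P) = 1/1.5^2 = 0.44444444
E[P²] = 0.44444444 + 0.66666667² = 0.44444444 + 0.44444444 = 0.88888889

0.88888889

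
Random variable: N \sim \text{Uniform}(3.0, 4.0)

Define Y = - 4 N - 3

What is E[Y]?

For Y = -4N - 3:
E[Y] = -4 * E[N] - 3
E[N] = (3 + 4)/2 = 3.5
E[Y] = -4 * 3.5 - 3 = -17

-17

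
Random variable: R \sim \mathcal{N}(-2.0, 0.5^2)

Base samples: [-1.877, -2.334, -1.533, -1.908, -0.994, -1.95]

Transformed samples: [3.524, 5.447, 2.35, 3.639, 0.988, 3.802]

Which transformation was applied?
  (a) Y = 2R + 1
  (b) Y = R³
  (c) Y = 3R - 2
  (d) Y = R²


Checking option (d) Y = R²:
  R = -1.877 -> Y = 3.524 ✓
  R = -2.334 -> Y = 5.447 ✓
  R = -1.533 -> Y = 2.35 ✓
All samples match this transformation.

(d) R²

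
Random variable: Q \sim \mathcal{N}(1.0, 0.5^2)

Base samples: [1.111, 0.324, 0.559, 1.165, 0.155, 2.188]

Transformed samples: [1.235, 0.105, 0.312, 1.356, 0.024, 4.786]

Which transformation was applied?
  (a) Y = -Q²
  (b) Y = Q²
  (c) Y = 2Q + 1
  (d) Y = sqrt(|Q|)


Checking option (b) Y = Q²:
  Q = 1.111 -> Y = 1.235 ✓
  Q = 0.324 -> Y = 0.105 ✓
  Q = 0.559 -> Y = 0.312 ✓
All samples match this transformation.

(b) Q²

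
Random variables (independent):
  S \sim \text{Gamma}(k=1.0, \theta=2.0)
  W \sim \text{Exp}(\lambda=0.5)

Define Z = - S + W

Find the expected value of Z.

E[Z] = -1*E[S] + 1*E[W]
E[S] = 2
E[W] = 2
E[Z] = -1*2 + 1*2 = 0

0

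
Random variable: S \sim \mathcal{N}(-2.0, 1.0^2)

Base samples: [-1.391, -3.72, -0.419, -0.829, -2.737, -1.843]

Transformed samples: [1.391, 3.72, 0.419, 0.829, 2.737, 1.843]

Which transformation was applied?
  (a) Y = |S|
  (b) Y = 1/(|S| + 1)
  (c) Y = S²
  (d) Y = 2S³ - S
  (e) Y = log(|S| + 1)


Checking option (a) Y = |S|:
  S = -1.391 -> Y = 1.391 ✓
  S = -3.72 -> Y = 3.72 ✓
  S = -0.419 -> Y = 0.419 ✓
All samples match this transformation.

(a) |S|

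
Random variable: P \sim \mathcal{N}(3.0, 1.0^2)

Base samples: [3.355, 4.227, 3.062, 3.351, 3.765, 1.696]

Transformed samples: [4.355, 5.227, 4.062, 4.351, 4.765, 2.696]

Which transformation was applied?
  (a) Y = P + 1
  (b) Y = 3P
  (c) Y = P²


Checking option (a) Y = P + 1:
  P = 3.355 -> Y = 4.355 ✓
  P = 4.227 -> Y = 5.227 ✓
  P = 3.062 -> Y = 4.062 ✓
All samples match this transformation.

(a) P + 1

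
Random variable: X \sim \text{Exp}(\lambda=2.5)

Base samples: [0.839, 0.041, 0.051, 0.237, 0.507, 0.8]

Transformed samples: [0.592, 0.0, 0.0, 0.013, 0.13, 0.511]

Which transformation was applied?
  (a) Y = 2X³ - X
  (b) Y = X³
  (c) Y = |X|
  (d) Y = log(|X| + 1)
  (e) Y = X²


Checking option (b) Y = X³:
  X = 0.839 -> Y = 0.592 ✓
  X = 0.041 -> Y = 0.0 ✓
  X = 0.051 -> Y = 0.0 ✓
All samples match this transformation.

(b) X³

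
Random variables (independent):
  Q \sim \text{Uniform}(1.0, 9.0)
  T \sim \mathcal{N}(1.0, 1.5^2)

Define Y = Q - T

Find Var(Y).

For independent RVs: Var(aX + bY) = a²Var(X) + b²Var(Y)
Var(Q) = 5.3333333
Var(T) = 2.25
Var(Y) = 1²*5.3333333 + (-1)²*2.25
= 1*5.3333333 + 1*2.25 = 7.5833333

7.5833333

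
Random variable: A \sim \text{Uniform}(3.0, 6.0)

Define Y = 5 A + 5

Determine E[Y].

For Y = 5A + 5:
E[Y] = 5 * E[A] + 5
E[A] = (3 + 6)/2 = 4.5
E[Y] = 5 * 4.5 + 5 = 27.5

27.5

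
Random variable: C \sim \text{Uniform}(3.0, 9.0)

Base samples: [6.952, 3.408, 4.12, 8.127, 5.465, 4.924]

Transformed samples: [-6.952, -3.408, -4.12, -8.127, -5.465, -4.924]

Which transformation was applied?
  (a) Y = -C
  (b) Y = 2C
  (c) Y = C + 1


Checking option (a) Y = -C:
  C = 6.952 -> Y = -6.952 ✓
  C = 3.408 -> Y = -3.408 ✓
  C = 4.12 -> Y = -4.12 ✓
All samples match this transformation.

(a) -C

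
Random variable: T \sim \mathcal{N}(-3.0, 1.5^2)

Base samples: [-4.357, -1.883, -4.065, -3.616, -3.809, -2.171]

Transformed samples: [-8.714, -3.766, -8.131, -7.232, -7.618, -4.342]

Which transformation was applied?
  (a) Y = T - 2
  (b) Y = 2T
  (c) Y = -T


Checking option (b) Y = 2T:
  T = -4.357 -> Y = -8.714 ✓
  T = -1.883 -> Y = -3.766 ✓
  T = -4.065 -> Y = -8.131 ✓
All samples match this transformation.

(b) 2T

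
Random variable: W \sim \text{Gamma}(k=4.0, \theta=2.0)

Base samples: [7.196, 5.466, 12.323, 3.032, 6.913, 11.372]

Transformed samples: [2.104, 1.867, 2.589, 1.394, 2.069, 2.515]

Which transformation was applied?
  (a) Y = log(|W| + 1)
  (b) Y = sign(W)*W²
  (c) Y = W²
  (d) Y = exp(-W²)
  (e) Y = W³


Checking option (a) Y = log(|W| + 1):
  W = 7.196 -> Y = 2.104 ✓
  W = 5.466 -> Y = 1.867 ✓
  W = 12.323 -> Y = 2.589 ✓
All samples match this transformation.

(a) log(|W| + 1)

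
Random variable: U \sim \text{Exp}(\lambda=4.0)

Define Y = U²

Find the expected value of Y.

E[U²] = Var(U) + (E[U])² = 0.0625 + 0.0625 = 0.125

0.125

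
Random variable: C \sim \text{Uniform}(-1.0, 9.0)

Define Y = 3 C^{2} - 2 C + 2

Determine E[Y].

E[Y] = 3*E[C²] - 2*E[C] + 2
E[C] = 4
E[C²] = Var(C) + (E[C])² = 8.3333333 + 16 = 24.333333
E[Y] = 3*24.333333 - 2*4 + 2 = 67

67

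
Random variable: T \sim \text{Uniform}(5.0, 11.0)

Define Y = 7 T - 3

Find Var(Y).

For Y = aT + b: Var(Y) = a² * Var(T)
Var(T) = (11 - 5)^2/12 = 3
Var(Y) = 7² * 3 = 49 * 3 = 147

147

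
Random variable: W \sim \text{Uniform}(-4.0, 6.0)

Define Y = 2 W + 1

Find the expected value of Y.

For Y = 2W + 1:
E[Y] = 2 * E[W] + 1
E[W] = (-4 + 6)/2 = 1
E[Y] = 2 * 1 + 1 = 3

3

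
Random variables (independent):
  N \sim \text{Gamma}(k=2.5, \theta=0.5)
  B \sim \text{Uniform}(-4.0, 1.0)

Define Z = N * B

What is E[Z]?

For independent RVs: E[XY] = E[X]*E[Y]
E[N] = 1.25
E[B] = -1.5
E[Z] = 1.25 * (-1.5) = -1.875

-1.875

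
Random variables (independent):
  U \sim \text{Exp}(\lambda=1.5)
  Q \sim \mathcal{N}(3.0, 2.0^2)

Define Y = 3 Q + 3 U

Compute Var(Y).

For independent RVs: Var(aX + bY) = a²Var(X) + b²Var(Y)
Var(U) = 0.44444444
Var(Q) = 4
Var(Y) = 3²*0.44444444 + 3²*4
= 9*0.44444444 + 9*4 = 40

40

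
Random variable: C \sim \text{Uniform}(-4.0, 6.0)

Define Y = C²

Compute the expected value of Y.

E[C²] = Var(C) + (E[C])² = 8.3333333 + 1 = 9.3333333

9.3333333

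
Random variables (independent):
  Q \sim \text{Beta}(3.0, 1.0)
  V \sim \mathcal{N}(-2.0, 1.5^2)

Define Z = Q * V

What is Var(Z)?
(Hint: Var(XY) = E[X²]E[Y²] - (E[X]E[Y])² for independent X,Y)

Var(XY) = E[X²]E[Y²] - (E[X]E[Y])²
E[Q] = 0.75, Var(Q) = 0.0375
E[V] = -2, Var(V) = 2.25
E[Q²] = 0.0375 + 0.75² = 0.6
E[V²] = 2.25 + (-2)² = 6.25
Var(Z) = 0.6*6.25 - (0.75*(-2))²
= 3.75 - 2.25 = 1.5

1.5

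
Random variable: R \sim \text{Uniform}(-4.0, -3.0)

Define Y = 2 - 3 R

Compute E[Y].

For Y = -3R + 2:
E[Y] = -3 * E[R] + 2
E[R] = (-4 - 3)/2 = -3.5
E[Y] = -3 * (-3.5) + 2 = 12.5

12.5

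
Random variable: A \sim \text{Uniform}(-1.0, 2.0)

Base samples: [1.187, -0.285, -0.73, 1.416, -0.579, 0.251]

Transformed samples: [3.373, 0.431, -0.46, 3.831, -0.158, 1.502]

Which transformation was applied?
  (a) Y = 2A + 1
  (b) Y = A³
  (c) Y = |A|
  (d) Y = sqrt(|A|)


Checking option (a) Y = 2A + 1:
  A = 1.187 -> Y = 3.373 ✓
  A = -0.285 -> Y = 0.431 ✓
  A = -0.73 -> Y = -0.46 ✓
All samples match this transformation.

(a) 2A + 1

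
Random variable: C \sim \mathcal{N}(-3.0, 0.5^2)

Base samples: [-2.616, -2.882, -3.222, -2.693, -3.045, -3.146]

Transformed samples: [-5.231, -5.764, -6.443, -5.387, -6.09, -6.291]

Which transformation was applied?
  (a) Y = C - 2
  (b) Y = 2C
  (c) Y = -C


Checking option (b) Y = 2C:
  C = -2.616 -> Y = -5.231 ✓
  C = -2.882 -> Y = -5.764 ✓
  C = -3.222 -> Y = -6.443 ✓
All samples match this transformation.

(b) 2C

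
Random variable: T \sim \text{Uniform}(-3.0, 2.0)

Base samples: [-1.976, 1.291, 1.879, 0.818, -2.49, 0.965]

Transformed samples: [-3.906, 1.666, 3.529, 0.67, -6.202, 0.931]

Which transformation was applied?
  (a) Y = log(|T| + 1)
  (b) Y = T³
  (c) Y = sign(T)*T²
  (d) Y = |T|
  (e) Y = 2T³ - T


Checking option (c) Y = sign(T)*T²:
  T = -1.976 -> Y = -3.906 ✓
  T = 1.291 -> Y = 1.666 ✓
  T = 1.879 -> Y = 3.529 ✓
All samples match this transformation.

(c) sign(T)*T²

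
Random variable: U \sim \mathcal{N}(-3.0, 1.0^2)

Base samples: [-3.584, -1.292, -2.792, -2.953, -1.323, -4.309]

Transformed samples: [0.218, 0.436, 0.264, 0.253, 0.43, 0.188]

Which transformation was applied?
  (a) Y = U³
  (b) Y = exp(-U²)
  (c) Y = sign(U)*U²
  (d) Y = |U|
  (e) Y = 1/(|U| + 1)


Checking option (e) Y = 1/(|U| + 1):
  U = -3.584 -> Y = 0.218 ✓
  U = -1.292 -> Y = 0.436 ✓
  U = -2.792 -> Y = 0.264 ✓
All samples match this transformation.

(e) 1/(|U| + 1)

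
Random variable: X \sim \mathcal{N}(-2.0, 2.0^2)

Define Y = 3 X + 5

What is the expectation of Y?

For Y = 3X + 5:
E[Y] = 3 * E[X] + 5
E[X] = -2.0 = -2
E[Y] = 3 * (-2) + 5 = -1

-1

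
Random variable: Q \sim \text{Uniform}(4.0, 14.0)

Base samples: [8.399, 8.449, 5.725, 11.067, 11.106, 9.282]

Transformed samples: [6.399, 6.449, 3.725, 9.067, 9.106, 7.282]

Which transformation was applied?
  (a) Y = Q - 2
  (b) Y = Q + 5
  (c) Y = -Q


Checking option (a) Y = Q - 2:
  Q = 8.399 -> Y = 6.399 ✓
  Q = 8.449 -> Y = 6.449 ✓
  Q = 5.725 -> Y = 3.725 ✓
All samples match this transformation.

(a) Q - 2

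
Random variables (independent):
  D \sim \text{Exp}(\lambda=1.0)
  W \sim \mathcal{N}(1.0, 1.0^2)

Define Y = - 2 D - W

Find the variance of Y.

For independent RVs: Var(aX + bY) = a²Var(X) + b²Var(Y)
Var(D) = 1
Var(W) = 1
Var(Y) = (-2)²*1 + (-1)²*1
= 4*1 + 1*1 = 5

5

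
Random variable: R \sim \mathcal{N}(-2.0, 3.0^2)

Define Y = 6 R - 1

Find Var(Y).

For Y = aR + b: Var(Y) = a² * Var(R)
Var(R) = 3.0^2 = 9
Var(Y) = 6² * 9 = 36 * 9 = 324

324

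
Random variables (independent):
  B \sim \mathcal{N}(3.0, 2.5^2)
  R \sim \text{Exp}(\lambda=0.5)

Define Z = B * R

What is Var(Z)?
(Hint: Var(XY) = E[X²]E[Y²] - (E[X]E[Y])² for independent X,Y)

Var(XY) = E[X²]E[Y²] - (E[X]E[Y])²
E[B] = 3, Var(B) = 6.25
E[R] = 2, Var(R) = 4
E[B²] = 6.25 + 3² = 15.25
E[R²] = 4 + 2² = 8
Var(Z) = 15.25*8 - (3*2)²
= 122 - 36 = 86

86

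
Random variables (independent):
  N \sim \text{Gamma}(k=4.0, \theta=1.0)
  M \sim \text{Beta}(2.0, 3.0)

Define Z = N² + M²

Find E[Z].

E[Z] = E[N²] + E[M²]
E[N²] = Var(N) + E[N]² = 4 + 16 = 20
E[M²] = Var(M) + E[M]² = 0.04 + 0.16 = 0.2
E[Z] = 20 + 0.2 = 20.2

20.2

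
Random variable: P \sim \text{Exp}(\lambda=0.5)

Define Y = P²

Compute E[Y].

Using E[X²] = Var(X) + (E[X])²:
E[P] = 2
Var(P) = 1/0.5^2 = 4
E[P²] = 4 + 2² = 4 + 4 = 8

8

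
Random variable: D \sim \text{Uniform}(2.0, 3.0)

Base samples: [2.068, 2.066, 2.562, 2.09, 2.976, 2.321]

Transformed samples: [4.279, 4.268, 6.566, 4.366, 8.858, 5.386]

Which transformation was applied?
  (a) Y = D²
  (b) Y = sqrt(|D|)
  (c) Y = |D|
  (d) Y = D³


Checking option (a) Y = D²:
  D = 2.068 -> Y = 4.279 ✓
  D = 2.066 -> Y = 4.268 ✓
  D = 2.562 -> Y = 6.566 ✓
All samples match this transformation.

(a) D²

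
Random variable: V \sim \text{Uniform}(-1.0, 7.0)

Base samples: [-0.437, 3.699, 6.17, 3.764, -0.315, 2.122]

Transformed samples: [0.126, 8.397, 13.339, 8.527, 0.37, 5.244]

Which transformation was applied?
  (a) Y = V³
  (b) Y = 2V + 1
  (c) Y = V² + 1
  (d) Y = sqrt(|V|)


Checking option (b) Y = 2V + 1:
  V = -0.437 -> Y = 0.126 ✓
  V = 3.699 -> Y = 8.397 ✓
  V = 6.17 -> Y = 13.339 ✓
All samples match this transformation.

(b) 2V + 1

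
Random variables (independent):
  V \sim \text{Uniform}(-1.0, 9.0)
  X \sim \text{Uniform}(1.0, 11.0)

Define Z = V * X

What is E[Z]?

For independent RVs: E[XY] = E[X]*E[Y]
E[V] = 4
E[X] = 6
E[Z] = 4 * 6 = 24

24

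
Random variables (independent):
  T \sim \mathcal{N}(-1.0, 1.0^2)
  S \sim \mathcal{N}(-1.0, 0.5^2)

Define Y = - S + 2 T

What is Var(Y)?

For independent RVs: Var(aX + bY) = a²Var(X) + b²Var(Y)
Var(T) = 1
Var(S) = 0.25
Var(Y) = 2²*1 + (-1)²*0.25
= 4*1 + 1*0.25 = 4.25

4.25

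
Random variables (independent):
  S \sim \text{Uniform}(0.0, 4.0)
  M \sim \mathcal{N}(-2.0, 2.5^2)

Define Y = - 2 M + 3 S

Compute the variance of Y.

For independent RVs: Var(aX + bY) = a²Var(X) + b²Var(Y)
Var(S) = 1.3333333
Var(M) = 6.25
Var(Y) = 3²*1.3333333 + (-2)²*6.25
= 9*1.3333333 + 4*6.25 = 37

37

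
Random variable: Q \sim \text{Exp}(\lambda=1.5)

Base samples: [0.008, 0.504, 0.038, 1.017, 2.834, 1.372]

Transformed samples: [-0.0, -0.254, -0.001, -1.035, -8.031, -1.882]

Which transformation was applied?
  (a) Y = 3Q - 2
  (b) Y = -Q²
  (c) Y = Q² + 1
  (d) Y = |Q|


Checking option (b) Y = -Q²:
  Q = 0.008 -> Y = -0.0 ✓
  Q = 0.504 -> Y = -0.254 ✓
  Q = 0.038 -> Y = -0.001 ✓
All samples match this transformation.

(b) -Q²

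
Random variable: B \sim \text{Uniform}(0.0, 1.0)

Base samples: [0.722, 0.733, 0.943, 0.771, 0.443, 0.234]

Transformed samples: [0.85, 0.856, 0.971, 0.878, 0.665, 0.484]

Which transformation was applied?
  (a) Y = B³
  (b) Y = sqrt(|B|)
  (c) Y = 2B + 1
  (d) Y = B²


Checking option (b) Y = sqrt(|B|):
  B = 0.722 -> Y = 0.85 ✓
  B = 0.733 -> Y = 0.856 ✓
  B = 0.943 -> Y = 0.971 ✓
All samples match this transformation.

(b) sqrt(|B|)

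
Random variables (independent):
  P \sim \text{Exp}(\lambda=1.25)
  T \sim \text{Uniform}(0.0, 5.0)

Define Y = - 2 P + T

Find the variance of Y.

For independent RVs: Var(aX + bY) = a²Var(X) + b²Var(Y)
Var(P) = 0.64
Var(T) = 2.0833333
Var(Y) = (-2)²*0.64 + 1²*2.0833333
= 4*0.64 + 1*2.0833333 = 4.6433333

4.6433333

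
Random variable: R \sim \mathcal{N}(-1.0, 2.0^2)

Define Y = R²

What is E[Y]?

E[R²] = Var(R) + (E[R])² = 4 + 1 = 5

5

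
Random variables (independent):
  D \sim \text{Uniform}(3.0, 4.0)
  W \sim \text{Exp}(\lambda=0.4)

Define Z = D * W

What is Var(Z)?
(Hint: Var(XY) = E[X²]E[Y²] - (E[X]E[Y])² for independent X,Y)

Var(XY) = E[X²]E[Y²] - (E[X]E[Y])²
E[D] = 3.5, Var(D) = 0.083333333
E[W] = 2.5, Var(W) = 6.25
E[D²] = 0.083333333 + 3.5² = 12.333333
E[W²] = 6.25 + 2.5² = 12.5
Var(Z) = 12.333333*12.5 - (3.5*2.5)²
= 154.16667 - 76.5625 = 77.604167

77.604167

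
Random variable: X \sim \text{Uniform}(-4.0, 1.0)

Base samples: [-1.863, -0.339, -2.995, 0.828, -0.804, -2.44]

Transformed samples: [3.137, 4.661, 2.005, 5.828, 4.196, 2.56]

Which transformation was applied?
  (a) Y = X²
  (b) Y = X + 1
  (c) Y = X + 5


Checking option (c) Y = X + 5:
  X = -1.863 -> Y = 3.137 ✓
  X = -0.339 -> Y = 4.661 ✓
  X = -2.995 -> Y = 2.005 ✓
All samples match this transformation.

(c) X + 5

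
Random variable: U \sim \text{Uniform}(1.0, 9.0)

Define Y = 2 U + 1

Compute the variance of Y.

For Y = aU + b: Var(Y) = a² * Var(U)
Var(U) = (9 - 1)^2/12 = 5.3333333
Var(Y) = 2² * 5.3333333 = 4 * 5.3333333 = 21.333333

21.333333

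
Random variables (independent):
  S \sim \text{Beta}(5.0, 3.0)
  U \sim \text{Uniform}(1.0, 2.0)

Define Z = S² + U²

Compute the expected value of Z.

E[Z] = E[S²] + E[U²]
E[S²] = Var(S) + E[S]² = 0.026041667 + 0.390625 = 0.41666667
E[U²] = Var(U) + E[U]² = 0.083333333 + 2.25 = 2.3333333
E[Z] = 0.41666667 + 2.3333333 = 2.75

2.75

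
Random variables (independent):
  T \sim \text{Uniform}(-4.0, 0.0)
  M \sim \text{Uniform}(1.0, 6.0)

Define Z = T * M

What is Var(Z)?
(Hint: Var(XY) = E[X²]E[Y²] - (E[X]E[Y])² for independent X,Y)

Var(XY) = E[X²]E[Y²] - (E[X]E[Y])²
E[T] = -2, Var(T) = 1.3333333
E[M] = 3.5, Var(M) = 2.0833333
E[T²] = 1.3333333 + (-2)² = 5.3333333
E[M²] = 2.0833333 + 3.5² = 14.333333
Var(Z) = 5.3333333*14.333333 - (-2*3.5)²
= 76.444444 - 49 = 27.444444

27.444444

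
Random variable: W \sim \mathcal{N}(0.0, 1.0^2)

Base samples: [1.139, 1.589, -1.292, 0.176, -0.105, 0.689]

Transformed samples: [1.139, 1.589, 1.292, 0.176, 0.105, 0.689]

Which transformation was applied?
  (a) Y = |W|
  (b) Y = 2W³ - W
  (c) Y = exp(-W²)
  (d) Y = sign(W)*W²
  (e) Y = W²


Checking option (a) Y = |W|:
  W = 1.139 -> Y = 1.139 ✓
  W = 1.589 -> Y = 1.589 ✓
  W = -1.292 -> Y = 1.292 ✓
All samples match this transformation.

(a) |W|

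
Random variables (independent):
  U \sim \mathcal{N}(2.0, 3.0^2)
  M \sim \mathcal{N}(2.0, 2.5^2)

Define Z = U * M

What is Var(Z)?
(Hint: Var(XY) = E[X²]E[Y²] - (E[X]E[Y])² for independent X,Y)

Var(XY) = E[X²]E[Y²] - (E[X]E[Y])²
E[U] = 2, Var(U) = 9
E[M] = 2, Var(M) = 6.25
E[U²] = 9 + 2² = 13
E[M²] = 6.25 + 2² = 10.25
Var(Z) = 13*10.25 - (2*2)²
= 133.25 - 16 = 117.25

117.25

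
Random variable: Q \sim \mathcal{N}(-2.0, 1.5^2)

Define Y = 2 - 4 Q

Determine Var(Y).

For Y = aQ + b: Var(Y) = a² * Var(Q)
Var(Q) = 1.5^2 = 2.25
Var(Y) = (-4)² * 2.25 = 16 * 2.25 = 36

36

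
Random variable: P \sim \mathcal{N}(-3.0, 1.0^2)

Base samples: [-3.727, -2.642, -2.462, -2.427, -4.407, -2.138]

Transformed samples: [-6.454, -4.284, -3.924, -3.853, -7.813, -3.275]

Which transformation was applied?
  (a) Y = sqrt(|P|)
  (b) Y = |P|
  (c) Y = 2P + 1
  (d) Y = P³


Checking option (c) Y = 2P + 1:
  P = -3.727 -> Y = -6.454 ✓
  P = -2.642 -> Y = -4.284 ✓
  P = -2.462 -> Y = -3.924 ✓
All samples match this transformation.

(c) 2P + 1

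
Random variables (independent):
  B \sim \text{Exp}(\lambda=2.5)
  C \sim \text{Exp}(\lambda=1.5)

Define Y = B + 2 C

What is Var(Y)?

For independent RVs: Var(aX + bY) = a²Var(X) + b²Var(Y)
Var(B) = 0.16
Var(C) = 0.44444444
Var(Y) = 1²*0.16 + 2²*0.44444444
= 1*0.16 + 4*0.44444444 = 1.9377778

1.9377778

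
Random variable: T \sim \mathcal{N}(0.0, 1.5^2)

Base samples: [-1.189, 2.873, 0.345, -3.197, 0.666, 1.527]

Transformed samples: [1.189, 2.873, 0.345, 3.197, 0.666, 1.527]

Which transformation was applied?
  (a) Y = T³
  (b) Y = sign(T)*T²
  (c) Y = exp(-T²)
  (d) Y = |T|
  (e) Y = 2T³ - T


Checking option (d) Y = |T|:
  T = -1.189 -> Y = 1.189 ✓
  T = 2.873 -> Y = 2.873 ✓
  T = 0.345 -> Y = 0.345 ✓
All samples match this transformation.

(d) |T|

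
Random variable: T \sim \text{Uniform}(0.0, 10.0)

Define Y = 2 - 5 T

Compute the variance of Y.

For Y = aT + b: Var(Y) = a² * Var(T)
Var(T) = (10 - 0)^2/12 = 8.3333333
Var(Y) = (-5)² * 8.3333333 = 25 * 8.3333333 = 208.33333

208.33333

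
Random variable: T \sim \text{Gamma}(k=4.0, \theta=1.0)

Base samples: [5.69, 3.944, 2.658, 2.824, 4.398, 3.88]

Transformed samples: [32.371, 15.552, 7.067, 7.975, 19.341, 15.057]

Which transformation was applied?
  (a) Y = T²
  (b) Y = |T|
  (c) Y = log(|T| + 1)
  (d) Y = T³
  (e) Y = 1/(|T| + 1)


Checking option (a) Y = T²:
  T = 5.69 -> Y = 32.371 ✓
  T = 3.944 -> Y = 15.552 ✓
  T = 2.658 -> Y = 7.067 ✓
All samples match this transformation.

(a) T²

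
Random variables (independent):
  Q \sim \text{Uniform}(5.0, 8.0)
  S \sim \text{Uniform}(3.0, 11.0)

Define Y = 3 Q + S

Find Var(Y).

For independent RVs: Var(aX + bY) = a²Var(X) + b²Var(Y)
Var(Q) = 0.75
Var(S) = 5.3333333
Var(Y) = 3²*0.75 + 1²*5.3333333
= 9*0.75 + 1*5.3333333 = 12.083333

12.083333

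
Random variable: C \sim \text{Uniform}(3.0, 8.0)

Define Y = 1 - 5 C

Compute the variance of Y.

For Y = aC + b: Var(Y) = a² * Var(C)
Var(C) = (8 - 3)^2/12 = 2.0833333
Var(Y) = (-5)² * 2.0833333 = 25 * 2.0833333 = 52.083333

52.083333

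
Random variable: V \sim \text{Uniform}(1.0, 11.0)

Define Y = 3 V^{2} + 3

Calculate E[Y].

E[Y] = 3*E[V²] + 3
E[V] = 6
E[V²] = Var(V) + (E[V])² = 8.3333333 + 36 = 44.333333
E[Y] = 3*44.333333 + 3 = 136

136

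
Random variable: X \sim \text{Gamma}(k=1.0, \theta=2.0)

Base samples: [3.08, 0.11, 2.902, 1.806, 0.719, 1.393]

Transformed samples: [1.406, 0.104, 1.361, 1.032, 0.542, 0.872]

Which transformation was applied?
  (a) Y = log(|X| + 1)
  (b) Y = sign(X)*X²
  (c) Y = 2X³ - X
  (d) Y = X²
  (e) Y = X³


Checking option (a) Y = log(|X| + 1):
  X = 3.08 -> Y = 1.406 ✓
  X = 0.11 -> Y = 0.104 ✓
  X = 2.902 -> Y = 1.361 ✓
All samples match this transformation.

(a) log(|X| + 1)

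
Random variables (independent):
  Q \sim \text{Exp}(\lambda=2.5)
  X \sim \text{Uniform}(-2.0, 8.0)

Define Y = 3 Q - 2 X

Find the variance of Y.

For independent RVs: Var(aX + bY) = a²Var(X) + b²Var(Y)
Var(Q) = 0.16
Var(X) = 8.3333333
Var(Y) = 3²*0.16 + (-2)²*8.3333333
= 9*0.16 + 4*8.3333333 = 34.773333

34.773333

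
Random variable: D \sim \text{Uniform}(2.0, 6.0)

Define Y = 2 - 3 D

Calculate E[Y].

For Y = -3D + 2:
E[Y] = -3 * E[D] + 2
E[D] = (2 + 6)/2 = 4
E[Y] = -3 * 4 + 2 = -10

-10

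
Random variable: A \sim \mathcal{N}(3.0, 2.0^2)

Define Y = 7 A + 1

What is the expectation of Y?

For Y = 7A + 1:
E[Y] = 7 * E[A] + 1
E[A] = 3.0 = 3
E[Y] = 7 * 3 + 1 = 22

22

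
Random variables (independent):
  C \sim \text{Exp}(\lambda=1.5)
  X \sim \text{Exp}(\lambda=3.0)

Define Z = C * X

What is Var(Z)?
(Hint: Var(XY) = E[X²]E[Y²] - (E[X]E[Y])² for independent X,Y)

Var(XY) = E[X²]E[Y²] - (E[X]E[Y])²
E[C] = 0.66666667, Var(C) = 0.44444444
E[X] = 0.33333333, Var(X) = 0.11111111
E[C²] = 0.44444444 + 0.66666667² = 0.88888889
E[X²] = 0.11111111 + 0.33333333² = 0.22222222
Var(Z) = 0.88888889*0.22222222 - (0.66666667*0.33333333)²
= 0.19753086 - 0.049382716 = 0.14814815

0.14814815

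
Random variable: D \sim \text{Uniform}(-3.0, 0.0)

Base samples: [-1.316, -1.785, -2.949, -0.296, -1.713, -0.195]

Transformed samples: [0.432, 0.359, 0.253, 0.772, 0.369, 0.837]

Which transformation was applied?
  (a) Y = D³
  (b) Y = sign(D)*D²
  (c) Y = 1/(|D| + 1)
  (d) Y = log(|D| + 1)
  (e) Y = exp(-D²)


Checking option (c) Y = 1/(|D| + 1):
  D = -1.316 -> Y = 0.432 ✓
  D = -1.785 -> Y = 0.359 ✓
  D = -2.949 -> Y = 0.253 ✓
All samples match this transformation.

(c) 1/(|D| + 1)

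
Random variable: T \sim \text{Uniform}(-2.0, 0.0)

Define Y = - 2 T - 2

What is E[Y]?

For Y = -2T - 2:
E[Y] = -2 * E[T] - 2
E[T] = (-2 + 0)/2 = -1
E[Y] = -2 * (-1) - 2 = 0

0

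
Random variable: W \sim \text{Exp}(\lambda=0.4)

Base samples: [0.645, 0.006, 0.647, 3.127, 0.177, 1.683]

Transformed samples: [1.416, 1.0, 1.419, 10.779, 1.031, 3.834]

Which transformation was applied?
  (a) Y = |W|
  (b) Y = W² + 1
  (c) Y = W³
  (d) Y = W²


Checking option (b) Y = W² + 1:
  W = 0.645 -> Y = 1.416 ✓
  W = 0.006 -> Y = 1.0 ✓
  W = 0.647 -> Y = 1.419 ✓
All samples match this transformation.

(b) W² + 1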